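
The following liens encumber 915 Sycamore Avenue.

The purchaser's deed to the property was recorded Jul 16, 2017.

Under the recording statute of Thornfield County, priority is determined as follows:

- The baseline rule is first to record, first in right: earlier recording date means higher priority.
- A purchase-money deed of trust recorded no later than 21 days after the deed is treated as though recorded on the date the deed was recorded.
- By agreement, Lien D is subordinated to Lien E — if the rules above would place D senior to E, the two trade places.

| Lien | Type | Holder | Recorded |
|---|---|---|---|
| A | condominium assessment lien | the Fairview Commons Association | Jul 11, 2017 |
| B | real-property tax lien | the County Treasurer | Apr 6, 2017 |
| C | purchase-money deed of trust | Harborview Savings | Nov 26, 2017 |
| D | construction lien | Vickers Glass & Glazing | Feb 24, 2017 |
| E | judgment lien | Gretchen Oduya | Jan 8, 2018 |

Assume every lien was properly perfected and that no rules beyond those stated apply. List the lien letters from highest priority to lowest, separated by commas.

First, effective dates: C was recorded 133 days after the deed — beyond 21 days — so no relation-back applies.
By effective date: D (Feb 24, 2017), B (Apr 6, 2017), A (Jul 11, 2017), C (Nov 26, 2017), E (Jan 8, 2018).
The subordination applies — D was senior to E — so D and E swap.

E, B, A, C, D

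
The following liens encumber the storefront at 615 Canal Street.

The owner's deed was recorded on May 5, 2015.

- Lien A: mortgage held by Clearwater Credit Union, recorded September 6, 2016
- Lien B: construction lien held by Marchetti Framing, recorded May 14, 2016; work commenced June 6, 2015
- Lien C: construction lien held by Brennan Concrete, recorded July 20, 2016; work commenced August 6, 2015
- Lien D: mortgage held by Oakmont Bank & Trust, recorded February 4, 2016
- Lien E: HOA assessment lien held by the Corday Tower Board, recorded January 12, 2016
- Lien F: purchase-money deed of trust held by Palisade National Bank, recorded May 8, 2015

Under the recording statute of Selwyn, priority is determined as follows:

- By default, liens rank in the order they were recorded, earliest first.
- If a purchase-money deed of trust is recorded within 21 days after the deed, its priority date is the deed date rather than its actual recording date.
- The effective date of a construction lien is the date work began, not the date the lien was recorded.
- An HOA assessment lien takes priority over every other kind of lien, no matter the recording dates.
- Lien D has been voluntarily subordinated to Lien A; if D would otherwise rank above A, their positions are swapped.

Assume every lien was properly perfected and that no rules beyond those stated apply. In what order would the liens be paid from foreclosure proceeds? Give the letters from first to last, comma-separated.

Effective dates after the stated exceptions: B is treated as recorded June 6, 2015, the work-commencement date; C's effective date is August 6, 2015, when work began; F was recorded within the 21-day window, so its effective date is the deed date May 5, 2015.
E, as an HOA assessment lien, has superpriority and ranks first.
Ordering the rest by effective date: F (May 5, 2015), B (June 6, 2015), C (August 6, 2015), D (February 4, 2016), A (September 6, 2016).
The subordination applies — D was senior to A — so D and A swap.

E, F, B, C, A, D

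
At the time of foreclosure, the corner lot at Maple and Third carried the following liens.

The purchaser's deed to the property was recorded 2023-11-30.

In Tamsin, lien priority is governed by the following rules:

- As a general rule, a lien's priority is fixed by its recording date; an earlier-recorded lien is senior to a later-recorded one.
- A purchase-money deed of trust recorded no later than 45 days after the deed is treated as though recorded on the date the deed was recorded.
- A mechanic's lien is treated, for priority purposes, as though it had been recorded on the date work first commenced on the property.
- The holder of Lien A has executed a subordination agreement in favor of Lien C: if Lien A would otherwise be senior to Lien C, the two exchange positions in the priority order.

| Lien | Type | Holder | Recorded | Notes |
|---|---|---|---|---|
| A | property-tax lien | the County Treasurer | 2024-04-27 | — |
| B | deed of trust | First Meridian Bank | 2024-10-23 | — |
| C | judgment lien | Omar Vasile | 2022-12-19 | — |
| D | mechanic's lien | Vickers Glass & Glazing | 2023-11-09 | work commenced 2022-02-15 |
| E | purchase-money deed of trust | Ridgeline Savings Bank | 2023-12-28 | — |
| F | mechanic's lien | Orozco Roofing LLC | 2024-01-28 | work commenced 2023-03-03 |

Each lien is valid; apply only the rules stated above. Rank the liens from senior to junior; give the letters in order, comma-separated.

D, C, F, E, A, B

Adjusting effective dates: D's effective date is 2022-02-15, when work began; E relates back to the deed date 2023-11-30; F's effective date is 2023-03-03, when work began.
Ordering by effective date: D (2022-02-15), C (2022-12-19), F (2023-03-03), E (2023-11-30), A (2024-04-27), B (2024-10-23).
A already ranks below C; the subordination has no effect.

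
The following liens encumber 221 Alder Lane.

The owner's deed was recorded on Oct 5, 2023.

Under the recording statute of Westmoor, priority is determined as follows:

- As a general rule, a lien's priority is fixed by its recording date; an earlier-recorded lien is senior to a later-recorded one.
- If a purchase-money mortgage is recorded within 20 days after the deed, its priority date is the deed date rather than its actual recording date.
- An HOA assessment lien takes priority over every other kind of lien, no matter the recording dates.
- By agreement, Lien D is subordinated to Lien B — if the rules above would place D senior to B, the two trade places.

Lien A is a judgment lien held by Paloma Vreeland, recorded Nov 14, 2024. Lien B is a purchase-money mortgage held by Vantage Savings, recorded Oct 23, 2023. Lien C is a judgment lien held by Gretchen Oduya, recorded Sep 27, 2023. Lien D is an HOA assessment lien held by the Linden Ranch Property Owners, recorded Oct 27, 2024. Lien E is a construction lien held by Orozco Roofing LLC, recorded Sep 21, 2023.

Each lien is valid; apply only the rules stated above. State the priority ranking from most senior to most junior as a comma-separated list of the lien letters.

Effective dates after the stated exceptions: B's effective date is the deed date, Oct 5, 2023.
D, as an HOA assessment lien, has superpriority and ranks first.
Among the remaining liens, by effective date: E (Sep 21, 2023), C (Sep 27, 2023), B (Oct 5, 2023), A (Nov 14, 2024).
D is senior to B before the subordination, so the two trade places.

B, E, C, D, A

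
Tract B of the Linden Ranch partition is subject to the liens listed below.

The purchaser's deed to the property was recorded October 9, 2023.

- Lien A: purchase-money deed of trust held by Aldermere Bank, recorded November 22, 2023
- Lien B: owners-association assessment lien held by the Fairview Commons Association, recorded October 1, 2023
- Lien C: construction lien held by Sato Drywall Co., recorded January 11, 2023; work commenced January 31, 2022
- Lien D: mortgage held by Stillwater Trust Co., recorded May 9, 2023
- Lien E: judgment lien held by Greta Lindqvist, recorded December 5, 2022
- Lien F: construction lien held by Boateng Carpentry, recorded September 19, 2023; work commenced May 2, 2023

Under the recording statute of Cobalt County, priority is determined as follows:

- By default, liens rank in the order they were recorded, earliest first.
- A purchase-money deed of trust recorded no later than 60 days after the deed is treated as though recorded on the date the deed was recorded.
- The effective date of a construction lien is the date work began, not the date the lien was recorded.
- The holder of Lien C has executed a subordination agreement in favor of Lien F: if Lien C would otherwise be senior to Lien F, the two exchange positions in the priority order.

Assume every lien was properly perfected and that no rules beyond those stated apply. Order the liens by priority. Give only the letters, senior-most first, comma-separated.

F, E, C, D, B, A

Adjusting effective dates: A's effective date is the deed date, October 9, 2023; C's effective date is January 31, 2022, when work began; F's effective date is May 2, 2023, when work began.
By effective date, earliest first: C (January 31, 2022), E (December 5, 2022), F (May 2, 2023), D (May 9, 2023), B (October 1, 2023), A (October 9, 2023).
The subordination applies — C was senior to F — so C and F swap.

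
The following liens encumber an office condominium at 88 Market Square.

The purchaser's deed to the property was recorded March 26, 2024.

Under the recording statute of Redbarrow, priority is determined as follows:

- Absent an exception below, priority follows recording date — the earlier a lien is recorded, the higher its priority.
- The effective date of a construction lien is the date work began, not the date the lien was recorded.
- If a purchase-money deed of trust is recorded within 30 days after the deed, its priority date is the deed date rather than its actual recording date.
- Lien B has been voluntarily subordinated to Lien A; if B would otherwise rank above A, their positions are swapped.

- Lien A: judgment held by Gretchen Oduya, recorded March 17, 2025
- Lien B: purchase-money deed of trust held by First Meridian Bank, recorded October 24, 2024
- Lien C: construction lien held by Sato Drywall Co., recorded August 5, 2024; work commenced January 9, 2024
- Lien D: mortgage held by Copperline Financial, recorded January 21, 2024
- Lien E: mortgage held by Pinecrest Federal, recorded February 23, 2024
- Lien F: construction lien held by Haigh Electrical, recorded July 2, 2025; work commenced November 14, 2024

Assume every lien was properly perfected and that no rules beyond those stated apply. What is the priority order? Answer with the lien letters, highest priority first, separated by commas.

C, D, E, A, F, B

Effective dates after the stated exceptions: B was recorded 212 days after the deed — beyond 30 days — so no relation-back applies; C is treated as recorded January 9, 2024, the work-commencement date; F's effective date is November 14, 2024, when work began.
By effective date, earliest first: C (January 9, 2024), D (January 21, 2024), E (February 23, 2024), B (October 24, 2024), F (November 14, 2024), A (March 17, 2025).
Because B would otherwise rank above A, the subordination swaps them.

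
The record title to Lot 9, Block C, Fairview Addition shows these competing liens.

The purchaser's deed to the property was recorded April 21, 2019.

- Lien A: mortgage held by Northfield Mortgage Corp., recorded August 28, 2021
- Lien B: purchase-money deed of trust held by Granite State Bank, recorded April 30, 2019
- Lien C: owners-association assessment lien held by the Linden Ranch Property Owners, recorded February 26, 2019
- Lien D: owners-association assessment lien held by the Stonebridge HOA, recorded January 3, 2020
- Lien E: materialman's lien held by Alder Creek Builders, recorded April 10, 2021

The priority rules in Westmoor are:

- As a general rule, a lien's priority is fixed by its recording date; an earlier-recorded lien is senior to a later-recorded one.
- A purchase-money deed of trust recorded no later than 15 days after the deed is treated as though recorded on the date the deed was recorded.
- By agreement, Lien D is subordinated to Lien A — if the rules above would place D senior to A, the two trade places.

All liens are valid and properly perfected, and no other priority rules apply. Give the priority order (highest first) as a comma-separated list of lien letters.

Adjusting effective dates: B was recorded within the 15-day window, so its effective date is the deed date April 21, 2019.
Ordering by effective date: C (February 26, 2019), B (April 21, 2019), D (January 3, 2020), E (April 10, 2021), A (August 28, 2021).
D would otherwise be senior to A, so under the subordination agreement D and A exchange positions.

C, B, A, E, D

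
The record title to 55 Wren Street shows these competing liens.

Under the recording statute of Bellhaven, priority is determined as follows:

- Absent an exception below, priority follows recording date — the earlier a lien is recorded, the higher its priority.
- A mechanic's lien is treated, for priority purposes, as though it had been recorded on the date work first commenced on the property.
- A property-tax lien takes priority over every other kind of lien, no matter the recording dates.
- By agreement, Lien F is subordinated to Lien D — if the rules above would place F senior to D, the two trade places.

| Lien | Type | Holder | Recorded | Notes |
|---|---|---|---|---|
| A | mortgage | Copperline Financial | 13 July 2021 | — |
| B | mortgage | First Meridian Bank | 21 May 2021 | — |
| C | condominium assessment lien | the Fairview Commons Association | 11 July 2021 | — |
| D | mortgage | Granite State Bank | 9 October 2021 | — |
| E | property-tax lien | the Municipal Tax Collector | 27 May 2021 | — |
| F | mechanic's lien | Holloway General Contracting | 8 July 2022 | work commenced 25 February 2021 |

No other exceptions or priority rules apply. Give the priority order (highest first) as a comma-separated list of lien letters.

Adjusting effective dates: F's effective date is 25 February 2021, when work began.
E is a property-tax lien, so it outranks all other liens regardless of date.
Remaining liens by effective date: F (25 February 2021), B (21 May 2021), C (11 July 2021), A (13 July 2021), D (9 October 2021).
The subordination applies — F was senior to D — so F and D swap.

E, D, B, C, A, F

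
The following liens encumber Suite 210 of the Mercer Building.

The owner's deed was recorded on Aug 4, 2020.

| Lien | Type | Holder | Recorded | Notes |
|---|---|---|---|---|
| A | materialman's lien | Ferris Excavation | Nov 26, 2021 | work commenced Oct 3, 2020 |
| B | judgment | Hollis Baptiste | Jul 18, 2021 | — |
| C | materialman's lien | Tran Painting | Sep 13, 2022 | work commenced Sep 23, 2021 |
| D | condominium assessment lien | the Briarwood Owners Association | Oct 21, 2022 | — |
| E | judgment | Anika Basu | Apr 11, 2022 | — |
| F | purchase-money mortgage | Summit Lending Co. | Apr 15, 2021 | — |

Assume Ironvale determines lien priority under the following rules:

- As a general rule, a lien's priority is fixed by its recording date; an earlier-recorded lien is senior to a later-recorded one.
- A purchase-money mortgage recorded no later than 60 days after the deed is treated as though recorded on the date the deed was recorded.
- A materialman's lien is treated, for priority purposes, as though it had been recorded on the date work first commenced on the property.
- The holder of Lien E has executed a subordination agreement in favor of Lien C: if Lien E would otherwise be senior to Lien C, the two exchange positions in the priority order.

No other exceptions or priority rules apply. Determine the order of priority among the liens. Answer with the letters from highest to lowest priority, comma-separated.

Effective dates after the stated exceptions: A's effective date is Oct 3, 2020, when work began; C's effective date is Sep 23, 2021, when work began; F missed the 60-day window (254 days after the deed), so its recording date stands.
By effective date: A (Oct 3, 2020), F (Apr 15, 2021), B (Jul 18, 2021), C (Sep 23, 2021), E (Apr 11, 2022), D (Oct 21, 2022).
E is already junior to C, so the subordination agreement changes nothing.

A, F, B, C, E, D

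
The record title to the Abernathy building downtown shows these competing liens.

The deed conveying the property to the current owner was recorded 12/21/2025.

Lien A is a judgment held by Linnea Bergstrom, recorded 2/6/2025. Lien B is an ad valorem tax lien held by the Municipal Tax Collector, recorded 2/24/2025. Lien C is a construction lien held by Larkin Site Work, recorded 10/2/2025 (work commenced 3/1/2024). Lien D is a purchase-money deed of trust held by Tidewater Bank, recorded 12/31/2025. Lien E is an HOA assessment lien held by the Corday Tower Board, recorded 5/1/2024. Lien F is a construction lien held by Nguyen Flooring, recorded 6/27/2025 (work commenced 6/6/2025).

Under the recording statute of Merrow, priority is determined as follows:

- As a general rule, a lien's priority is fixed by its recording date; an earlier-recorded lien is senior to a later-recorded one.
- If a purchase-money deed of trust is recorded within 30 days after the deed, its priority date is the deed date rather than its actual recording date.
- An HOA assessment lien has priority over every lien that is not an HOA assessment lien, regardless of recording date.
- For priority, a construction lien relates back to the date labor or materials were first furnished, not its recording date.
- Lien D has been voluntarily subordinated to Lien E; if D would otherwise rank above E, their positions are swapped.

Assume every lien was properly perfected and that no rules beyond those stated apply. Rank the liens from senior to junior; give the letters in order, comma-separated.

E, C, A, B, F, D

Effective dates after the stated exceptions: C is treated as recorded 3/1/2024, the work-commencement date; D was recorded within the 30-day window, so its effective date is the deed date 12/21/2025; F is treated as recorded 6/6/2025, the work-commencement date.
E is an HOA assessment lien and takes priority over every other lien.
Among the remaining liens, by effective date: C (3/1/2024), A (2/6/2025), B (2/24/2025), F (6/6/2025), D (12/21/2025).
D is already junior to E, so the subordination agreement changes nothing.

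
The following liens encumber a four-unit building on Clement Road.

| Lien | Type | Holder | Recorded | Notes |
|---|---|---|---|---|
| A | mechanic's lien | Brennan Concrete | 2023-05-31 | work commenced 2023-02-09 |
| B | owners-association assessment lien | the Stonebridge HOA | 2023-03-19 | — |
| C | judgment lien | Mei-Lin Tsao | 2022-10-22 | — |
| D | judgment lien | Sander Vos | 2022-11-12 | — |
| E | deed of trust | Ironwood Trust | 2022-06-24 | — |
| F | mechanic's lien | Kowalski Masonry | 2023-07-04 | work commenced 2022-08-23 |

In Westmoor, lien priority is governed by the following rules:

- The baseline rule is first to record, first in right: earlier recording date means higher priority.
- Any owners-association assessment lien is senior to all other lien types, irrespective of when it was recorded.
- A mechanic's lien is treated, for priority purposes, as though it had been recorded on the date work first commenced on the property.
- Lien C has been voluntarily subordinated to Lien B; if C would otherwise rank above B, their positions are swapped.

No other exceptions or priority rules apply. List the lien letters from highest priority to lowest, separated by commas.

B, E, F, C, D, A

Effective dates: A relates back to 2023-02-09 (work commenced); F's effective date is 2022-08-23, when work began.
As an owners-association assessment lien, B is senior to every other lien.
Remaining liens by effective date: E (2022-06-24), F (2022-08-23), C (2022-10-22), D (2022-11-12), A (2023-02-09).
C is already junior to B, so the subordination agreement changes nothing.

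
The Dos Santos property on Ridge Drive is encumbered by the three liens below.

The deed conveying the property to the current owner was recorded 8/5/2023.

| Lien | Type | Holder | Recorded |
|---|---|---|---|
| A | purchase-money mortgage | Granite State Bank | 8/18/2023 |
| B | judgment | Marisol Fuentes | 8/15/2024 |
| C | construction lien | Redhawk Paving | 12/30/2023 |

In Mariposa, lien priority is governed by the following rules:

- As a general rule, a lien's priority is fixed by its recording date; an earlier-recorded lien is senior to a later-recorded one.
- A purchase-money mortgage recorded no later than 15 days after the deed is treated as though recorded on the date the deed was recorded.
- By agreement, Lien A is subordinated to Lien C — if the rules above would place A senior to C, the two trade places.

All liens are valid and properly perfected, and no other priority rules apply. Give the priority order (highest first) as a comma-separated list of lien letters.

C, A, B

Effective dates after the stated exceptions: A was recorded within the 15-day window, so its effective date is the deed date 8/5/2023.
By effective date, earliest first: A (8/5/2023), C (12/30/2023), B (8/15/2024).
A would otherwise be senior to C, so under the subordination agreement A and C exchange positions.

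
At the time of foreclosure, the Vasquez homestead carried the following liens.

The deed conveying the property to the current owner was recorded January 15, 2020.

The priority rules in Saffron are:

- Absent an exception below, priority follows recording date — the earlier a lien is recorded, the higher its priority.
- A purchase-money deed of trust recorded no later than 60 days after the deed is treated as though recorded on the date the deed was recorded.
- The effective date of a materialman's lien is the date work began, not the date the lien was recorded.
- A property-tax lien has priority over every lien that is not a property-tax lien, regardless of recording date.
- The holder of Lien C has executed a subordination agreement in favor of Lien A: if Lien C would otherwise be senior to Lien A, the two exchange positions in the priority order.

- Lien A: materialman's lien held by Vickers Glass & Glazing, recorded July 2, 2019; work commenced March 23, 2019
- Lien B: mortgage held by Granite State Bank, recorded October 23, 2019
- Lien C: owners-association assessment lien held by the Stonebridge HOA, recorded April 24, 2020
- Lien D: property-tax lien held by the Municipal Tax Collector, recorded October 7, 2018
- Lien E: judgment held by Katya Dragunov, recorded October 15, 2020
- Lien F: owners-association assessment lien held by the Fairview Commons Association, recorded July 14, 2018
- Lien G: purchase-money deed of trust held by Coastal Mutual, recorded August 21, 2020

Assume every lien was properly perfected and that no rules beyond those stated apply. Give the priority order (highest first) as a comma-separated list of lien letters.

Effective dates after the stated exceptions: A's effective date is March 23, 2019, when work began; G was recorded 219 days after the deed — beyond 60 days — so no relation-back applies.
D is a property-tax lien and takes priority over every other lien.
Remaining liens by effective date: F (July 14, 2018), A (March 23, 2019), B (October 23, 2019), C (April 24, 2020), G (August 21, 2020), E (October 15, 2020).
C is already junior to A, so the subordination agreement changes nothing.

D, F, A, B, C, G, E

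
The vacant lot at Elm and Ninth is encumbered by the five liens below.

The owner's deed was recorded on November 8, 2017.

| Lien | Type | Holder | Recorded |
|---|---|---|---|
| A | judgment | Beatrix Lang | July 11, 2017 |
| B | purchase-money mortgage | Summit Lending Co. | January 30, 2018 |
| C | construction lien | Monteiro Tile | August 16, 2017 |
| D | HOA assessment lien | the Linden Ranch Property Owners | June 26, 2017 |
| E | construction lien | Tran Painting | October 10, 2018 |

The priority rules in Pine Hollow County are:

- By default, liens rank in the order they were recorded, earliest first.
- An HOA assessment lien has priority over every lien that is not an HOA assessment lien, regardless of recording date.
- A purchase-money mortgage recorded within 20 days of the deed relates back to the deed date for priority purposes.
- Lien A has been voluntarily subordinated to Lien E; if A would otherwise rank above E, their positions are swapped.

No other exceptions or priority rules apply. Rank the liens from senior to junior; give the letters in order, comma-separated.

D, E, C, B, A

Adjusting effective dates: B missed the 20-day window (83 days after the deed), so its recording date stands.
D is an HOA assessment lien, so it outranks all other liens regardless of date.
The other liens, earliest effective date first: A (July 11, 2017), C (August 16, 2017), B (January 30, 2018), E (October 10, 2018).
A is senior to E before the subordination, so the two trade places.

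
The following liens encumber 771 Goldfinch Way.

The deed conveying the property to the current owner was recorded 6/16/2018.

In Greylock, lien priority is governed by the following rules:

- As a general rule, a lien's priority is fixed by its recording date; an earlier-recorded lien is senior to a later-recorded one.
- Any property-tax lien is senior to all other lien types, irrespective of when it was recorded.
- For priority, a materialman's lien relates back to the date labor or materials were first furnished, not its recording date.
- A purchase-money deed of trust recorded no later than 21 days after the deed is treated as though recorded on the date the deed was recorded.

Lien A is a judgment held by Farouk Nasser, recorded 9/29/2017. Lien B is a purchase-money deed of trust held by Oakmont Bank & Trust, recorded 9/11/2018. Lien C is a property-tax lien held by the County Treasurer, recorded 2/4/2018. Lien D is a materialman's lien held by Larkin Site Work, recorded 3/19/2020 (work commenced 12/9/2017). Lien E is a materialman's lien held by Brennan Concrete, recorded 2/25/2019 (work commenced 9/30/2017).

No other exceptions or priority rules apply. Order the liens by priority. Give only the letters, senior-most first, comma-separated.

Effective dates: B was recorded 87 days after the deed, outside the 21-day window, so it keeps its recording date; D relates back to 12/9/2017 (work commenced); E is treated as recorded 9/30/2017, the work-commencement date.
C is a property-tax lien, so it outranks all other liens regardless of date.
The other liens, earliest effective date first: A (9/29/2017), E (9/30/2017), D (12/9/2017), B (9/11/2018).

C, A, E, D, B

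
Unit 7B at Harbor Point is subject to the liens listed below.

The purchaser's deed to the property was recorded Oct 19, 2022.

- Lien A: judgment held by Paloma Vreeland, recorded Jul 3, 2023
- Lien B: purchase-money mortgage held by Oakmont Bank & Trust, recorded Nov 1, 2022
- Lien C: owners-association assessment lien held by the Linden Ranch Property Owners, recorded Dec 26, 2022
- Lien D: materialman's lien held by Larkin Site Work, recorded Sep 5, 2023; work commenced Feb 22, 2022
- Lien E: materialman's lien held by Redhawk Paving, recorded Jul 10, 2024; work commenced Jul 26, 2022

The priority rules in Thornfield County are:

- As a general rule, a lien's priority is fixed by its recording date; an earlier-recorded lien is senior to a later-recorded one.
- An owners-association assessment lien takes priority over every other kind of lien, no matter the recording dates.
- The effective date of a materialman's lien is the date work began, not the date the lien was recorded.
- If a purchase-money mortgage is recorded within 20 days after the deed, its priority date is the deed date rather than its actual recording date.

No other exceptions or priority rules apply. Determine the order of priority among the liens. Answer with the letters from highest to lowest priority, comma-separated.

First, effective dates: B relates back to the deed date Oct 19, 2022; D relates back to Feb 22, 2022 (work commenced); E's effective date is Jul 26, 2022, when work began.
C is an owners-association assessment lien and takes priority over every other lien.
Ordering the rest by effective date: D (Feb 22, 2022), E (Jul 26, 2022), B (Oct 19, 2022), A (Jul 3, 2023).

C, D, E, B, A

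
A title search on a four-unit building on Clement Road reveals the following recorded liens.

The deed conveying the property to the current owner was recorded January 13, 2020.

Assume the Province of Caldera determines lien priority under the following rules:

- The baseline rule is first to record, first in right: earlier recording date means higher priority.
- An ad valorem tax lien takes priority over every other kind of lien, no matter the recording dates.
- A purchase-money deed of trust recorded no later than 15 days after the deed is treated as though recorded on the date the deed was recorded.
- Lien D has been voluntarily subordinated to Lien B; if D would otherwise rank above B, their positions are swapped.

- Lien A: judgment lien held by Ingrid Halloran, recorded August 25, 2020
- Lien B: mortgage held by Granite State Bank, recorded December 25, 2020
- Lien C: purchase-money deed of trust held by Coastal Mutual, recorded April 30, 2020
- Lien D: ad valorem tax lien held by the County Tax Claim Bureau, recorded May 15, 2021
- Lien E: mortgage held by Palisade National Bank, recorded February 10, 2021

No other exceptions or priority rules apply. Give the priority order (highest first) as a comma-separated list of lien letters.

Effective dates: C was recorded 108 days after the deed — beyond 15 days — so no relation-back applies.
D, as an ad valorem tax lien, has superpriority and ranks first.
Remaining liens by effective date: C (April 30, 2020), A (August 25, 2020), B (December 25, 2020), E (February 10, 2021).
D would otherwise be senior to B, so under the subordination agreement D and B exchange positions.

B, C, A, D, E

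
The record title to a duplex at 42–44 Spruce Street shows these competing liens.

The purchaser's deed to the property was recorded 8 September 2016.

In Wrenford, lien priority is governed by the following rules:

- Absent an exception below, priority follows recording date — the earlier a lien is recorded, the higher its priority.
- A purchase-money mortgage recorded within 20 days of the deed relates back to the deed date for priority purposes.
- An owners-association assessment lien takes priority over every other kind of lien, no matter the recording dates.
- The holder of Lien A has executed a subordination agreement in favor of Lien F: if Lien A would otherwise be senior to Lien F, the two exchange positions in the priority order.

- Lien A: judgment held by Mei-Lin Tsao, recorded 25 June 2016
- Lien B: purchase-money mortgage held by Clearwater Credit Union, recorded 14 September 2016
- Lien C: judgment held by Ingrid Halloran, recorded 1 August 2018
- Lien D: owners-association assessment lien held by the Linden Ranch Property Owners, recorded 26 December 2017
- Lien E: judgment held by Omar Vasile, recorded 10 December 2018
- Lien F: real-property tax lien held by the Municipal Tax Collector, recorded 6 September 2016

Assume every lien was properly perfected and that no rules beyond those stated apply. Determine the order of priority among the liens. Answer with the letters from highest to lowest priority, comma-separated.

D, F, A, B, C, E

Adjusting effective dates: B was recorded within the 20-day window, so its effective date is the deed date 8 September 2016.
D is an owners-association assessment lien and takes priority over every other lien.
The other liens, earliest effective date first: A (25 June 2016), F (6 September 2016), B (8 September 2016), C (1 August 2018), E (10 December 2018).
Because A would otherwise rank above F, the subordination swaps them.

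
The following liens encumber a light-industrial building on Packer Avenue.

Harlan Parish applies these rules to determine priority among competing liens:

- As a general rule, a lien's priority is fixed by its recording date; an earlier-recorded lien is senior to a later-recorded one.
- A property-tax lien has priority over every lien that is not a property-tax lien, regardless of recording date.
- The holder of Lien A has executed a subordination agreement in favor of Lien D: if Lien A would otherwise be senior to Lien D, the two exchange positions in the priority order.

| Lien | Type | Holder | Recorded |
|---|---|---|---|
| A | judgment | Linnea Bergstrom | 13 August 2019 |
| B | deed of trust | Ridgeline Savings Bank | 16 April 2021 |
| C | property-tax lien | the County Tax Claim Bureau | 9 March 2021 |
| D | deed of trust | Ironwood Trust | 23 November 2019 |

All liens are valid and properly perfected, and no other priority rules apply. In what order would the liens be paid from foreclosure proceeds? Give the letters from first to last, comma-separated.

C, D, A, B

C, as a property-tax lien, has superpriority and ranks first.
Ordering the rest by effective date: A (13 August 2019), D (23 November 2019), B (16 April 2021).
A would otherwise be senior to D, so under the subordination agreement A and D exchange positions.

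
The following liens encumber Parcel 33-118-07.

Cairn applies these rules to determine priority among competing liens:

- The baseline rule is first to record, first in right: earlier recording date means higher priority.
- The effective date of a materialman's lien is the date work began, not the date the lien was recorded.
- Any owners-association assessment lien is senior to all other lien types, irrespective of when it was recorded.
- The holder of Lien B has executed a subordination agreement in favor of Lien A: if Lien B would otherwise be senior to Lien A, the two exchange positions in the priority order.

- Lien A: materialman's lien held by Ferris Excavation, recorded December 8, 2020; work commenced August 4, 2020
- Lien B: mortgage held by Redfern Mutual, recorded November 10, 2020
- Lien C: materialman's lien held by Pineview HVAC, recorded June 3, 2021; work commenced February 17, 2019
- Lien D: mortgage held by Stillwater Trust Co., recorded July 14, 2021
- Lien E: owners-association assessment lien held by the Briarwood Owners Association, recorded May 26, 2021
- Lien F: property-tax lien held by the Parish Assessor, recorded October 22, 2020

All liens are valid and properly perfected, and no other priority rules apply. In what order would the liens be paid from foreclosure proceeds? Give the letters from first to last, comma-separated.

E, C, A, F, B, D

First, effective dates: A's effective date is August 4, 2020, when work began; C is treated as recorded February 17, 2019, the work-commencement date.
As an owners-association assessment lien, E is senior to every other lien.
Ordering the rest by effective date: C (February 17, 2019), A (August 4, 2020), F (October 22, 2020), B (November 10, 2020), D (July 14, 2021).
Since B is not senior to A, the subordination leaves the order unchanged.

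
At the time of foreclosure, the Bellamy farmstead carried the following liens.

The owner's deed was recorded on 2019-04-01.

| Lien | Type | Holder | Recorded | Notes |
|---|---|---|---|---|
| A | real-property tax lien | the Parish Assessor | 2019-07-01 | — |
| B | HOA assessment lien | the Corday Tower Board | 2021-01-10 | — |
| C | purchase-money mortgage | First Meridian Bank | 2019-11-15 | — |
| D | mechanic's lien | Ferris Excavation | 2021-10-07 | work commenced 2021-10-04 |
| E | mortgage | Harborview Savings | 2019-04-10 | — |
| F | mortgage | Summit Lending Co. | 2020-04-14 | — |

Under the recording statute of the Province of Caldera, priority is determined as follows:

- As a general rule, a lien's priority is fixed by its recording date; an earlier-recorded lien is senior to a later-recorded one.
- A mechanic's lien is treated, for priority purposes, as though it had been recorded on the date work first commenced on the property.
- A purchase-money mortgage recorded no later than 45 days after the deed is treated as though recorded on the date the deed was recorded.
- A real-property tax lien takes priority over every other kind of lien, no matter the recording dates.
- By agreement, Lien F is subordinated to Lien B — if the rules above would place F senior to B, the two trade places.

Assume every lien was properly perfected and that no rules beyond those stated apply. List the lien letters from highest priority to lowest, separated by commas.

Adjusting effective dates: C missed the 45-day window (228 days after the deed), so its recording date stands; D is treated as recorded 2021-10-04, the work-commencement date.
A, as a real-property tax lien, has superpriority and ranks first.
Ordering the rest by effective date: E (2019-04-10), C (2019-11-15), F (2020-04-14), B (2021-01-10), D (2021-10-04).
F would otherwise be senior to B, so under the subordination agreement F and B exchange positions.

A, E, C, B, F, D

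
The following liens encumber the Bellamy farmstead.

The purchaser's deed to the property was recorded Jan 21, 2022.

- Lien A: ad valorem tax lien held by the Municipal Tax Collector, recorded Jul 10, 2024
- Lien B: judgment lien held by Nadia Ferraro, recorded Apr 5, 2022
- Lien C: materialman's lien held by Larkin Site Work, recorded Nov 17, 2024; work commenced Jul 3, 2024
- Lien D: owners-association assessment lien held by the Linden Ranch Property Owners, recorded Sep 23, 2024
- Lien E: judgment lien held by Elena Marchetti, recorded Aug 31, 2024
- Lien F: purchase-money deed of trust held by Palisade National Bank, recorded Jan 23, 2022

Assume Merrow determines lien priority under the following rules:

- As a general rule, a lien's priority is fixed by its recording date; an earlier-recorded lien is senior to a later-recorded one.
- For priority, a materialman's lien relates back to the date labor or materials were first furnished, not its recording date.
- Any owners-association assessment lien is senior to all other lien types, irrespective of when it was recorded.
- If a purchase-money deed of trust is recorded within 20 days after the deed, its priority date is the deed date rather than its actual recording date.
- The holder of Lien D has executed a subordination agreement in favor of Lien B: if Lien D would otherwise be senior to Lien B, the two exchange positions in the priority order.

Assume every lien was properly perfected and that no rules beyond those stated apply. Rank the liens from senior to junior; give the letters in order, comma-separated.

B, F, D, C, A, E

Effective dates after the stated exceptions: C's effective date is Jul 3, 2024, when work began; F's effective date is the deed date, Jan 21, 2022.
D is an owners-association assessment lien, so it outranks all other liens regardless of date.
The other liens, earliest effective date first: F (Jan 21, 2022), B (Apr 5, 2022), C (Jul 3, 2024), A (Jul 10, 2024), E (Aug 31, 2024).
The subordination applies — D was senior to B — so D and B swap.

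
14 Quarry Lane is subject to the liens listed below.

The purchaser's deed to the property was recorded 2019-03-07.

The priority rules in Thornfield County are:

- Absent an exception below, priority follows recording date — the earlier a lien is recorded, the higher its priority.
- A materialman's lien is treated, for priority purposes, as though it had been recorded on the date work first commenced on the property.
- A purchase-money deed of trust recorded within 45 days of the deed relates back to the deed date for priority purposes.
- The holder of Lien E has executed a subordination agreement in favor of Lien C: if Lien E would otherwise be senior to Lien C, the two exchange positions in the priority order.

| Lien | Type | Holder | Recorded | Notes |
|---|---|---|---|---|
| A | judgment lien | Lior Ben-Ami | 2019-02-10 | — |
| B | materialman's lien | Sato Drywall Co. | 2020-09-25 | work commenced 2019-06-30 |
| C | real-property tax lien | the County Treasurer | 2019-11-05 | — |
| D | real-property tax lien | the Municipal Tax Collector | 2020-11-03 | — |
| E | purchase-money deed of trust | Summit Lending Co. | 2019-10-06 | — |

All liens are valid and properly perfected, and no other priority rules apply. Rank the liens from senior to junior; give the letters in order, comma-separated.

A, B, C, E, D

Effective dates after the stated exceptions: B's effective date is 2019-06-30, when work began; E was recorded 213 days after the deed — beyond 45 days — so no relation-back applies.
Ordering by effective date: A (2019-02-10), B (2019-06-30), E (2019-10-06), C (2019-11-05), D (2020-11-03).
Because E would otherwise rank above C, the subordination swaps them.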